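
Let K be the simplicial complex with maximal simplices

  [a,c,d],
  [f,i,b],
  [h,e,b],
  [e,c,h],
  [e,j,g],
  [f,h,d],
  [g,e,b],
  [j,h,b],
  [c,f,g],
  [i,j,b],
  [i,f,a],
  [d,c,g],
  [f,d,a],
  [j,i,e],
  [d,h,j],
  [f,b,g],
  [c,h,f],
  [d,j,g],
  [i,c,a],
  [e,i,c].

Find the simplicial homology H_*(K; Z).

We work with the vertex ordering a < b < c < d < e < f < g < h < i < j. The simplices of K, each written with vertices in increasing order, are:

  0-simplices (10): a, b, c, d, e, f, g, h, i, j
  1-simplices (30): ac, ad, af, ai, be, bf, bg, bh, bi, bj, cd, ce, cf, cg, ch, ci, df, dg, dh, dj, eg, eh, ei, ej, fg, fh, fi, gj, hj, ij
  2-simplices (20): acd, aci, adf, afi, beg, beh, bfg, bfi, bhj, bij, cdg, ceh, cei, cfg, cfh, dfh, dgj, dhj, egj, eij

so the chain groups are C_0 ≅ Z^10, C_1 ≅ Z^30, C_2 ≅ Z^20.

∂_1: C_1 → C_0 sends each edge [p,q] (with p < q) to q − p.
As a 10×30 matrix over Z this has rank 9, with invariant factors (1,1,1,1,1,1,1,1,1).

The boundary map ∂_2: C_2 → C_1 sends each 2-simplex [p,q,r] to [q,r] − [p,r] + [p,q]. For instance
  ∂dfh = fh − dh + df,
  ∂eij = ij − ej + ei.
As a 30×20 matrix over Z this has rank 20, with invariant factors (1,1,1,1,1,1,1,1,1,1,1,1,1,1,1,1,1,1,1,2).

Computing H_k = (kernel of ∂_k) / (image of ∂_{k+1}):

  H_0: rank C_0 − rank ∂_1 = 10 − 9 = 1, and the invariant factors of ∂_1 are all 1, so H_0 ≅ Z.
  H_1: rank ker ∂_1 − rank ∂_2 = (30 − 9) − 20 = 1, and ∂_2 has invariant factor 2 > 1, so H_1 ≅ Z ⊕ Z/2.
  H_2: rank ker ∂_2 − rank ∂_3 = (20 − 20) − 0 = 0, and there is no ∂_3, so H_2 ≅ 0.

H_0 = Z,  H_1 = Z ⊕ Z/2,  H_2 = 0.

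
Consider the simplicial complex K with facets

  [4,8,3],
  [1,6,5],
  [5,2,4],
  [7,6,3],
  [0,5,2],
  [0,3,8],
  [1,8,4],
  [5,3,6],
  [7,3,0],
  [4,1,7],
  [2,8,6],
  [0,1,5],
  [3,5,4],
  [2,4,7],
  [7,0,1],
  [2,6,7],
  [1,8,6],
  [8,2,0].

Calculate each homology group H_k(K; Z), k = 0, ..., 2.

We work with the vertex ordering 0 < 1 < 2 < 3 < 4 < 5 < 6 < 7 < 8. The simplices of K, each written with vertices in increasing order, are:

  0-simplices (9): [0], [1], [2], [3], [4], [5], [6], [7], [8]
  1-simplices (27): (27 of them)
  2-simplices (18): [0,1,5], [0,1,7], [0,2,5], [0,2,8], [0,3,7], [0,3,8], [1,4,7], [1,4,8], [1,5,6], [1,6,8], [2,4,5], [2,4,7], [2,6,7], [2,6,8], [3,4,5], [3,4,8], [3,5,6], [3,6,7]

giving chain groups C_0 ≅ Z^9, C_1 ≅ Z^27, C_2 ≅ Z^18.

The boundary map ∂_1: C_1 → C_0 is given by ∂[p,q] = [q] − [p].
This gives a 9×27 integer matrix of rank 8; reducing to Smith normal form yields diagonal entries (1,1,1,1,1,1,1,1).

Boundary ∂_2: C_2 → C_1 maps a triangle to the signed sum of its edges. For instance
  ∂[3,5,6] = [5,6] − [3,6] + [3,5],
  ∂[0,1,7] = [1,7] − [0,7] + [0,1].
The 27×18 boundary matrix has rank 17 and Smith normal form diag(1,1,1,1,1,1,1,1,1,1,1,1,1,1,1,1,1).

Now H_k = ker ∂_k / im ∂_{k+1}, so:

  H_0: rank C_0 − rank ∂_1 = 9 − 8 = 1, and the invariant factors of ∂_1 are all 1, so H_0 = Z.
  H_1: rank ker ∂_1 − rank ∂_2 = (27 − 8) − 17 = 2, and the invariant factors of ∂_2 are all 1, so H_1 = Z^2.
  H_2: rank ker ∂_2 − rank ∂_3 = (18 − 17) − 0 = 1, and there is no ∂_3, so H_2 = Z.

As a check, the Euler characteristic is 9 − 27 + 18 = 0, which agrees with 1 − 2 + 1 = 0.
(K is a triangulation of the torus T^2.)

H_0 ≅ Z,  H_1 ≅ Z^2,  H_2 ≅ Z.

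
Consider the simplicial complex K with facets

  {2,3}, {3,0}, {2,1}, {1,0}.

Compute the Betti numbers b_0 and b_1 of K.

Order the vertices as 0 < 1 < 2 < 3. Listing each simplex with vertices in this order, K has dimension 1 with simplices:

  0-simplices (4): [0], [1], [2], [3]
  1-simplices (4): [0,1], [0,3], [1,2], [2,3]

so the chain groups are C_0 ≅ Z^4, C_1 ≅ Z^4.

Boundary ∂_1: C_1 → C_0 is given by ∂[p,q] = [q] − [p]. For instance
  ∂[0,3] = [3] − [0].
The 4×4 boundary matrix has rank 3 and Smith normal form diag(1,1,1).

Reading off H_k = ker ∂_k / im ∂_{k+1}:

  H_0: rank C_0 − rank ∂_1 = 4 − 3 = 1, and the invariant factors of ∂_1 are all 1, so H_0 ≅ Z.
  H_1: rank ker ∂_1 − rank ∂_2 = (4 − 3) − 0 = 1, and there is no ∂_2, so H_1 ≅ Z.

Hence the Betti numbers are b_0 = 1, b_1 = 1.

b_0 = 1, b_1 = 1.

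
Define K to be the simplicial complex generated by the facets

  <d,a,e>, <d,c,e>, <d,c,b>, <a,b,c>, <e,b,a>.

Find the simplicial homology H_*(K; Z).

H_0 ≅ Z,  H_1 ≅ Z,  H_2 = 0.

Fix the vertex order a < b < c < d < e and write every simplex with vertices in increasing order. Then dim K = 2 and the simplices of K are:

  0-simplices (5): a, b, c, d, e
  1-simplices (10): ab, ac, ad, ae, bc, bd, be, cd, ce, de
  2-simplices (5): abc, abe, ade, bcd, cde

Hence C_0 ≅ Z^5, C_1 ≅ Z^10, C_2 ≅ Z^5.

Boundary ∂_1: C_1 → C_0 maps an edge to its endpoints' difference, ∂[p,q] = q − p.
As a 5×10 matrix over Z this has rank 4, with invariant factors (1,1,1,1).

The boundary map ∂_2: C_2 → C_1 maps a triangle to the signed sum of its edges. For instance
  ∂bcd = cd − bd + bc,
  ∂abe = be − ae + ab.
The 10×5 boundary matrix has rank 5 and Smith normal form diag(1,1,1,1,1).

From H_k ≅ ker(∂_k) / im(∂_{k+1}) we obtain:

  H_0: rank C_0 − rank ∂_1 = 5 − 4 = 1, and the invariant factors of ∂_1 are all 1, so H_0 = Z.
  H_1: rank ker ∂_1 − rank ∂_2 = (10 − 4) − 5 = 1, and the invariant factors of ∂_2 are all 1, so H_1 = Z.
  H_2: rank ker ∂_2 − rank ∂_3 = (5 − 5) − 0 = 0, and there is no ∂_3, so H_2 = 0.

As a check, the Euler characteristic is 5 − 10 + 5 = 0, which agrees with 1 − 1 + 0 = 0.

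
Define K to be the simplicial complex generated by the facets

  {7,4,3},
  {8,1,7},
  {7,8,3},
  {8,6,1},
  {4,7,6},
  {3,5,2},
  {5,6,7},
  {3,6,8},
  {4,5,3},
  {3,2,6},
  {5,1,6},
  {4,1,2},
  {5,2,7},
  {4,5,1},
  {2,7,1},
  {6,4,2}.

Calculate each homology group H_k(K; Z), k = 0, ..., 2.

H_0 = Z,  H_1 = Z^2,  H_2 = Z.

Fix the vertex order 1 < 2 < 3 < 4 < 5 < 6 < 7 < 8 and write every simplex with vertices in increasing order. Then dim K = 2 and the simplices of K are:

  0-simplices (8): [1], [2], [3], [4], [5], [6], [7], [8]
  1-simplices (24): (24 of them)
  2-simplices (16): [1,2,4], [1,2,7], [1,4,5], [1,5,6], [1,6,8], [1,7,8], [2,3,5], [2,3,6], [2,4,6], [2,5,7], [3,4,5], [3,4,7], [3,6,8], [3,7,8], [4,6,7], [5,6,7]

so the chain groups are C_0 ≅ Z^8, C_1 ≅ Z^24, C_2 ≅ Z^16.

The boundary map ∂_1: C_1 → C_0 sends each edge [p,q] (with p < q) to q − p. For instance
  ∂[1,2] = [2] − [1].
As a 8×24 matrix over Z this has rank 7, with invariant factors (1,1,1,1,1,1,1).

The boundary map ∂_2: C_2 → C_1 sends each 2-simplex [p,q,r] to [q,r] − [p,r] + [p,q]. For instance
  ∂[2,4,6] = [4,6] − [2,6] + [2,4],
  ∂[1,2,4] = [2,4] − [1,4] + [1,2].
This gives a 24×16 integer matrix of rank 15; reducing to Smith normal form yields diagonal entries (1,1,1,1,1,1,1,1,1,1,1,1,1,1,1).

From H_k ≅ ker(∂_k) / im(∂_{k+1}) we obtain:

  H_0: rank C_0 − rank ∂_1 = 8 − 7 = 1, and the invariant factors of ∂_1 are all 1, so H_0 ≅ Z.
  H_1: rank ker ∂_1 − rank ∂_2 = (24 − 7) − 15 = 2, and the invariant factors of ∂_2 are all 1, so H_1 ≅ Z^2.
  H_2: rank ker ∂_2 − rank ∂_3 = (16 − 15) − 0 = 1, and there is no ∂_3, so H_2 ≅ Z.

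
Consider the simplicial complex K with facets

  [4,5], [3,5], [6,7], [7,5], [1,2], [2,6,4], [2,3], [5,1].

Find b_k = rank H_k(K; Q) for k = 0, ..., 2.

b_0 = 1, b_1 = 3, b_2 = 0.

We work with the vertex ordering 1 < 2 < 3 < 4 < 5 < 6 < 7. The simplices of K, each written with vertices in increasing order, are:

  0-simplices (7): [1], [2], [3], [4], [5], [6], [7]
  1-simplices (10): [1,2], [1,5], [2,3], [2,4], [2,6], [3,5], [4,5], [4,6], [5,7], [6,7]
  2-simplices (1): [2,4,6]

Hence C_0 ≅ Z^7, C_1 ≅ Z^10, C_2 ≅ Z^1.

The boundary map ∂_1: C_1 → C_0 is given by ∂[p,q] = [q] − [p]. For instance
  ∂[1,5] = [5] − [1].
As a 7×10 matrix over Z this has rank 6, with invariant factors (1,1,1,1,1,1).

The boundary map ∂_2: C_2 → C_1 sends each 2-simplex [p,q,r] to [q,r] − [p,r] + [p,q]. For instance
  ∂[2,4,6] = [4,6] − [2,6] + [2,4].
The 10×1 boundary matrix has rank 1 and Smith normal form diag(1).

From H_k ≅ ker(∂_k) / im(∂_{k+1}) we obtain:

  H_0: rank C_0 − rank ∂_1 = 7 − 6 = 1, and the invariant factors of ∂_1 are all 1, so H_0 ≅ Z.
  H_1: rank ker ∂_1 − rank ∂_2 = (10 − 6) − 1 = 3, and the invariant factors of ∂_2 are all 1, so H_1 ≅ Z^3.
  H_2: rank ker ∂_2 − rank ∂_3 = (1 − 1) − 0 = 0, and there is no ∂_3, so H_2 ≅ 0.

As a check, the Euler characteristic is 7 − 10 + 1 = -2, which agrees with 1 − 3 + 0 = -2.

Hence the Betti numbers are b_0 = 1, b_1 = 3, b_2 = 0.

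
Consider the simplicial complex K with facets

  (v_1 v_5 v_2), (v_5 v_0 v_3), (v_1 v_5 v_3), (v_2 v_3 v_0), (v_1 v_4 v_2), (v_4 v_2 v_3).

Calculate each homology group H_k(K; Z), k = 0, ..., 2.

H_0 ≅ Z,  H_1 ≅ Z,  H_2 = 0.

We work with the vertex ordering v_0 < v_1 < v_2 < v_3 < v_4 < v_5. The simplices of K, each written with vertices in increasing order, are:

  0-simplices (6): [v_0], [v_1], [v_2], [v_3], [v_4], [v_5]
  1-simplices (12): [v_0,v_2], [v_0,v_3], [v_0,v_5], [v_1,v_2], [v_1,v_3], [v_1,v_4], [v_1,v_5], [v_2,v_3], [v_2,v_4], [v_2,v_5], [v_3,v_4], [v_3,v_5]
  2-simplices (6): [v_0,v_2,v_3], [v_0,v_3,v_5], [v_1,v_2,v_4], [v_1,v_2,v_5], [v_1,v_3,v_5], [v_2,v_3,v_4]

so the chain groups are C_0 ≅ Z^6, C_1 ≅ Z^12, C_2 ≅ Z^6.

The boundary map ∂_1: C_1 → C_0 is given by ∂[p,q] = [q] − [p]. For instance
  ∂[v_1,v_4] = [v_4] − [v_1].
As a 6×12 matrix over Z this has rank 5, with invariant factors (1,1,1,1,1).

∂_2: C_2 → C_1 sends each 2-simplex [p,q,r] to [q,r] − [p,r] + [p,q]. For instance
  ∂[v_0,v_2,v_3] = [v_2,v_3] − [v_0,v_3] + [v_0,v_2],
  ∂[v_1,v_2,v_5] = [v_2,v_5] − [v_1,v_5] + [v_1,v_2].
This gives a 12×6 integer matrix of rank 6; reducing to Smith normal form yields diagonal entries (1,1,1,1,1,1).

Computing H_k = (kernel of ∂_k) / (image of ∂_{k+1}):

  H_0: rank C_0 − rank ∂_1 = 6 − 5 = 1, and the invariant factors of ∂_1 are all 1, so H_0 ≅ Z.
  H_1: rank ker ∂_1 − rank ∂_2 = (12 − 5) − 6 = 1, and the invariant factors of ∂_2 are all 1, so H_1 ≅ Z.
  H_2: rank ker ∂_2 − rank ∂_3 = (6 − 6) − 0 = 0, and there is no ∂_3, so H_2 ≅ 0.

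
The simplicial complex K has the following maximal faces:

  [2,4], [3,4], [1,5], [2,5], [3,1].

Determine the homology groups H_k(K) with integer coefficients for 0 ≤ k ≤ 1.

Take the total order 1 < 2 < 3 < 4 < 5 on the vertex set. Then K (dimension 1) consists of the simplices:

  0-simplices (5): [1], [2], [3], [4], [5]
  1-simplices (5): [1,3], [1,5], [2,4], [2,5], [3,4]

giving chain groups C_0 ≅ Z^5, C_1 ≅ Z^5.

The boundary map ∂_1: C_1 → C_0 maps an edge to its endpoints' difference, ∂[p,q] = q − p. For instance
  ∂[1,3] = [3] − [1].
The 5×5 boundary matrix has rank 4 and Smith normal form diag(1,1,1,1).

Computing H_k = (kernel of ∂_k) / (image of ∂_{k+1}):

  H_0: rank C_0 − rank ∂_1 = 5 − 4 = 1, and the invariant factors of ∂_1 are all 1, so H_0 ≅ Z.
  H_1: rank ker ∂_1 − rank ∂_2 = (5 − 4) − 0 = 1, and there is no ∂_2, so H_1 ≅ Z.

H_0 = Z,  H_1 = Z.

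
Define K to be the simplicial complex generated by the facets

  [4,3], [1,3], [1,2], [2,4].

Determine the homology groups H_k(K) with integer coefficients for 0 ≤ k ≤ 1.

We work with the vertex ordering 1 < 2 < 3 < 4. The simplices of K, each written with vertices in increasing order, are:

  0-simplices (4): [1], [2], [3], [4]
  1-simplices (4): [1,2], [1,3], [2,4], [3,4]

so the chain groups are C_0 ≅ Z^4, C_1 ≅ Z^4.

The boundary map ∂_1: C_1 → C_0 maps an edge to its endpoints' difference, ∂[p,q] = q − p.
The 4×4 boundary matrix has rank 3 and Smith normal form diag(1,1,1).

Reading off H_k = ker ∂_k / im ∂_{k+1}:

  H_0: rank C_0 − rank ∂_1 = 4 − 3 = 1, and the invariant factors of ∂_1 are all 1, so H_0 = Z.
  H_1: rank ker ∂_1 − rank ∂_2 = (4 − 3) − 0 = 1, and there is no ∂_2, so H_1 = Z.

As a check, the Euler characteristic is 4 − 4 = 0, which agrees with 1 − 1 = 0.
(K is a triangulation of the circle S^1.)

H_0 ≅ Z,  H_1 ≅ Z.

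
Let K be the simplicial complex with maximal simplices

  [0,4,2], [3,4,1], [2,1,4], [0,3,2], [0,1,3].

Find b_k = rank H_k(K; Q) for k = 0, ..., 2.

b_0 = 1, b_1 = 1, b_2 = 0.

Order the vertices as 0 < 1 < 2 < 3 < 4. Listing each simplex with vertices in this order, K has dimension 2 with simplices:

  0-simplices (5): [0], [1], [2], [3], [4]
  1-simplices (10): [0,1], [0,2], [0,3], [0,4], [1,2], [1,3], [1,4], [2,3], [2,4], [3,4]
  2-simplices (5): [0,1,3], [0,2,3], [0,2,4], [1,2,4], [1,3,4]

Hence C_0 ≅ Z^5, C_1 ≅ Z^10, C_2 ≅ Z^5.

∂_1: C_1 → C_0 is given by ∂[p,q] = [q] − [p]. For instance
  ∂[0,1] = [1] − [0].
The 5×10 boundary matrix has rank 4 and Smith normal form diag(1,1,1,1).

Boundary ∂_2: C_2 → C_1 sends each 2-simplex [p,q,r] to [q,r] − [p,r] + [p,q]. For instance
  ∂[0,2,3] = [2,3] − [0,3] + [0,2],
  ∂[0,1,3] = [1,3] − [0,3] + [0,1].
The resulting 10×5 matrix has rank 5, and its Smith normal form has invariant factors (1,1,1,1,1).

Now H_k = ker ∂_k / im ∂_{k+1}, so:

  H_0: rank C_0 − rank ∂_1 = 5 − 4 = 1, and the invariant factors of ∂_1 are all 1, so H_0 = Z.
  H_1: rank ker ∂_1 − rank ∂_2 = (10 − 4) − 5 = 1, and the invariant factors of ∂_2 are all 1, so H_1 = Z.
  H_2: rank ker ∂_2 − rank ∂_3 = (5 − 5) − 0 = 0, and there is no ∂_3, so H_2 = 0.

As a check, the Euler characteristic is 5 − 10 + 5 = 0, which agrees with 1 − 1 + 0 = 0.
(K is a triangulation of the Möbius band.)

Hence the Betti numbers are b_0 = 1, b_1 = 1, b_2 = 0.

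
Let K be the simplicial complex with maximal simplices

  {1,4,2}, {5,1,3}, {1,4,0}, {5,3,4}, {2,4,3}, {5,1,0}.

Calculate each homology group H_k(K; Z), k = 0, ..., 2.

H_0 = Z,  H_1 = Z,  H_2 = 0.

Take the total order 0 < 1 < 2 < 3 < 4 < 5 on the vertex set. Then K (dimension 2) consists of the simplices:

  0-simplices (6): [0], [1], [2], [3], [4], [5]
  1-simplices (12): [0,1], [0,4], [0,5], [1,2], [1,3], [1,4], [1,5], [2,3], [2,4], [3,4], [3,5], [4,5]
  2-simplices (6): [0,1,4], [0,1,5], [1,2,4], [1,3,5], [2,3,4], [3,4,5]

giving chain groups C_0 ≅ Z^6, C_1 ≅ Z^12, C_2 ≅ Z^6.

The boundary map ∂_1: C_1 → C_0 sends each edge [p,q] (with p < q) to q − p.
As a 6×12 matrix over Z this has rank 5, with invariant factors (1,1,1,1,1).

The boundary map ∂_2: C_2 → C_1 sends each 2-simplex [p,q,r] to [q,r] − [p,r] + [p,q]. For instance
  ∂[0,1,5] = [1,5] − [0,5] + [0,1],
  ∂[2,3,4] = [3,4] − [2,4] + [2,3].
As a 12×6 matrix over Z this has rank 6, with invariant factors (1,1,1,1,1,1).

From H_k ≅ ker(∂_k) / im(∂_{k+1}) we obtain:

  H_0: rank C_0 − rank ∂_1 = 6 − 5 = 1, and the invariant factors of ∂_1 are all 1, so H_0 = Z.
  H_1: rank ker ∂_1 − rank ∂_2 = (12 − 5) − 6 = 1, and the invariant factors of ∂_2 are all 1, so H_1 = Z.
  H_2: rank ker ∂_2 − rank ∂_3 = (6 − 6) − 0 = 0, and there is no ∂_3, so H_2 = 0.

(K is a triangulation of the cylinder S^1 x I.)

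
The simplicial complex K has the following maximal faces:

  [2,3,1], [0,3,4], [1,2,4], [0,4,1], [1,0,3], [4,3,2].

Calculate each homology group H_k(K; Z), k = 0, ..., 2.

We work with the vertex ordering 0 < 1 < 2 < 3 < 4. The simplices of K, each written with vertices in increasing order, are:

  0-simplices (5): [0], [1], [2], [3], [4]
  1-simplices (9): [0,1], [0,3], [0,4], [1,2], [1,3], [1,4], [2,3], [2,4], [3,4]
  2-simplices (6): [0,1,3], [0,1,4], [0,3,4], [1,2,3], [1,2,4], [2,3,4]

Hence C_0 ≅ Z^5, C_1 ≅ Z^9, C_2 ≅ Z^6.

The boundary map ∂_1: C_1 → C_0 sends each edge [p,q] (with p < q) to q − p.
The resulting 5×9 matrix has rank 4, and its Smith normal form has invariant factors (1,1,1,1).

The boundary map ∂_2: C_2 → C_1 sends each 2-simplex [p,q,r] to [q,r] − [p,r] + [p,q]. For instance
  ∂[2,3,4] = [3,4] − [2,4] + [2,3],
  ∂[1,2,3] = [2,3] − [1,3] + [1,2].
The 9×6 boundary matrix has rank 5 and Smith normal form diag(1,1,1,1,1).

Reading off H_k = ker ∂_k / im ∂_{k+1}:

  H_0: rank C_0 − rank ∂_1 = 5 − 4 = 1, and the invariant factors of ∂_1 are all 1, so H_0 ≅ Z.
  H_1: rank ker ∂_1 − rank ∂_2 = (9 − 4) − 5 = 0, and the invariant factors of ∂_2 are all 1, so H_1 ≅ 0.
  H_2: rank ker ∂_2 − rank ∂_3 = (6 − 5) − 0 = 1, and there is no ∂_3, so H_2 ≅ Z.

(K is a triangulation of the 2-sphere S^2.)

H_0 = Z,  H_1 = 0,  H_2 = Z.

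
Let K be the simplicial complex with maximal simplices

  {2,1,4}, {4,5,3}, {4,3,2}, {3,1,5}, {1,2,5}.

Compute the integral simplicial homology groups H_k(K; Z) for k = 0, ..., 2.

H_0 ≅ Z,  H_1 ≅ Z,  H_2 = 0.

We work with the vertex ordering 1 < 2 < 3 < 4 < 5. The simplices of K, each written with vertices in increasing order, are:

  0-simplices (5): [1], [2], [3], [4], [5]
  1-simplices (10): [1,2], [1,3], [1,4], [1,5], [2,3], [2,4], [2,5], [3,4], [3,5], [4,5]
  2-simplices (5): [1,2,4], [1,2,5], [1,3,5], [2,3,4], [3,4,5]

giving chain groups C_0 ≅ Z^5, C_1 ≅ Z^10, C_2 ≅ Z^5.

Boundary ∂_1: C_1 → C_0 is given by ∂[p,q] = [q] − [p]. For instance
  ∂[1,2] = [2] − [1].
The 5×10 boundary matrix has rank 4 and Smith normal form diag(1,1,1,1).

Boundary ∂_2: C_2 → C_1 maps a triangle to the signed sum of its edges. For instance
  ∂[1,2,4] = [2,4] − [1,4] + [1,2],
  ∂[3,4,5] = [4,5] − [3,5] + [3,4].
The 10×5 boundary matrix has rank 5 and Smith normal form diag(1,1,1,1,1).

Reading off H_k = ker ∂_k / im ∂_{k+1}:

  H_0: rank C_0 − rank ∂_1 = 5 − 4 = 1, and the invariant factors of ∂_1 are all 1, so H_0 ≅ Z.
  H_1: rank ker ∂_1 − rank ∂_2 = (10 − 4) − 5 = 1, and the invariant factors of ∂_2 are all 1, so H_1 ≅ Z.
  H_2: rank ker ∂_2 − rank ∂_3 = (5 − 5) − 0 = 0, and there is no ∂_3, so H_2 ≅ 0.

(K is a triangulation of the Möbius band.)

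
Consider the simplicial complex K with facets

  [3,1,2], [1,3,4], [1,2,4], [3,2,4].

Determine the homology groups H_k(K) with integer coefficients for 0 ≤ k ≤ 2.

H_0 ≅ Z,  H_1 = 0,  H_2 ≅ Z.

Take the total order 1 < 2 < 3 < 4 on the vertex set. Then K (dimension 2) consists of the simplices:

  0-simplices (4): [1], [2], [3], [4]
  1-simplices (6): [1,2], [1,3], [1,4], [2,3], [2,4], [3,4]
  2-simplices (4): [1,2,3], [1,2,4], [1,3,4], [2,3,4]

so the chain groups are C_0 ≅ Z^4, C_1 ≅ Z^6, C_2 ≅ Z^4.

Boundary ∂_1: C_1 → C_0 sends each edge [p,q] (with p < q) to q − p. For instance
  ∂[2,3] = [3] − [2].
As a 4×6 matrix over Z this has rank 3, with invariant factors (1,1,1).

∂_2: C_2 → C_1 maps a triangle to the signed sum of its edges. For instance
  ∂[1,2,4] = [2,4] − [1,4] + [1,2],
  ∂[1,3,4] = [3,4] − [1,4] + [1,3].
The resulting 6×4 matrix has rank 3, and its Smith normal form has invariant factors (1,1,1).

Now H_k = ker ∂_k / im ∂_{k+1}, so:

  H_0: rank C_0 − rank ∂_1 = 4 − 3 = 1, and the invariant factors of ∂_1 are all 1, so H_0 ≅ Z.
  H_1: rank ker ∂_1 − rank ∂_2 = (6 − 3) − 3 = 0, and the invariant factors of ∂_2 are all 1, so H_1 ≅ 0.
  H_2: rank ker ∂_2 − rank ∂_3 = (4 − 3) − 0 = 1, and there is no ∂_3, so H_2 ≅ Z.

As a check, the Euler characteristic is 4 − 6 + 4 = 2, which agrees with 1 − 0 + 1 = 2.
(K is a triangulation of the 2-sphere S^2.)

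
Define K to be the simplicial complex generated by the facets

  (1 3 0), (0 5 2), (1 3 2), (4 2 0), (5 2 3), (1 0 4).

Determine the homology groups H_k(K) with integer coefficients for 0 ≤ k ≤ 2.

H_0 ≅ Z,  H_1 ≅ Z,  H_2 = 0.

We work with the vertex ordering 0 < 1 < 2 < 3 < 4 < 5. The simplices of K, each written with vertices in increasing order, are:

  0-simplices (6): [0], [1], [2], [3], [4], [5]
  1-simplices (12): [0,1], [0,2], [0,3], [0,4], [0,5], [1,2], [1,3], [1,4], [2,3], [2,4], [2,5], [3,5]
  2-simplices (6): [0,1,3], [0,1,4], [0,2,4], [0,2,5], [1,2,3], [2,3,5]

Hence C_0 ≅ Z^6, C_1 ≅ Z^12, C_2 ≅ Z^6.

Boundary ∂_1: C_1 → C_0 is given by ∂[p,q] = [q] − [p].
The 6×12 boundary matrix has rank 5 and Smith normal form diag(1,1,1,1,1).

Boundary ∂_2: C_2 → C_1 maps a triangle to the signed sum of its edges. For instance
  ∂[0,1,4] = [1,4] − [0,4] + [0,1],
  ∂[0,2,4] = [2,4] − [0,4] + [0,2].
This gives a 12×6 integer matrix of rank 6; reducing to Smith normal form yields diagonal entries (1,1,1,1,1,1).

Now H_k = ker ∂_k / im ∂_{k+1}, so:

  H_0: rank C_0 − rank ∂_1 = 6 − 5 = 1, and the invariant factors of ∂_1 are all 1, so H_0 ≅ Z.
  H_1: rank ker ∂_1 − rank ∂_2 = (12 − 5) − 6 = 1, and the invariant factors of ∂_2 are all 1, so H_1 ≅ Z.
  H_2: rank ker ∂_2 − rank ∂_3 = (6 − 6) − 0 = 0, and there is no ∂_3, so H_2 ≅ 0.

As a check, the Euler characteristic is 6 − 12 + 6 = 0, which agrees with 1 − 1 + 0 = 0.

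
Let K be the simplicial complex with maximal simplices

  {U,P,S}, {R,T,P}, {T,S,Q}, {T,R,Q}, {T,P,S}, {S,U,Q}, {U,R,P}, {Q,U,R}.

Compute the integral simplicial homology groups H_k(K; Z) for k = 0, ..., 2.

Take the total order P < Q < R < S < T < U on the vertex set. Then K (dimension 2) consists of the simplices:

  0-simplices (6): P, Q, R, S, T, U
  1-simplices (12): PR, PS, PT, PU, QR, QS, QT, QU, RT, RU, ST, SU
  2-simplices (8): PRT, PRU, PST, PSU, QRT, QRU, QST, QSU

Hence C_0 ≅ Z^6, C_1 ≅ Z^12, C_2 ≅ Z^8.

∂_1: C_1 → C_0 maps an edge to its endpoints' difference, ∂[p,q] = q − p. For instance
  ∂QT = T − Q.
As a 6×12 matrix over Z this has rank 5, with invariant factors (1,1,1,1,1).

The boundary map ∂_2: C_2 → C_1 maps a triangle to the signed sum of its edges. For instance
  ∂QSU = SU − QU + QS,
  ∂PRU = RU − PU + PR.
As a 12×8 matrix over Z this has rank 7, with invariant factors (1,1,1,1,1,1,1).

Computing H_k = (kernel of ∂_k) / (image of ∂_{k+1}):

  H_0: rank C_0 − rank ∂_1 = 6 − 5 = 1, and the invariant factors of ∂_1 are all 1, so H_0 ≅ Z.
  H_1: rank ker ∂_1 − rank ∂_2 = (12 − 5) − 7 = 0, and the invariant factors of ∂_2 are all 1, so H_1 ≅ 0.
  H_2: rank ker ∂_2 − rank ∂_3 = (8 − 7) − 0 = 1, and there is no ∂_3, so H_2 ≅ Z.

As a check, the Euler characteristic is 6 − 12 + 8 = 2, which agrees with 1 − 0 + 1 = 2.

H_0 = Z,  H_1 = 0,  H_2 = Z.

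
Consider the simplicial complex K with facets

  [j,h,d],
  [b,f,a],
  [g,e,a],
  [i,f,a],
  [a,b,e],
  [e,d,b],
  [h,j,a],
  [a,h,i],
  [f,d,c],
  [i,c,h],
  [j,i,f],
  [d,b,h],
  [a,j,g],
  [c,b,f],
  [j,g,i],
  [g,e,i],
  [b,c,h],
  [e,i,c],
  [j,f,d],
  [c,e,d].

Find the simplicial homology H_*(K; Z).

H_0 = Z,  H_1 = Z × Z/2,  H_2 = 0.

Fix the vertex order a < b < c < d < e < f < g < h < i < j and write every simplex with vertices in increasing order. Then dim K = 2 and the simplices of K are:

  0-simplices (10): a, b, c, d, e, f, g, h, i, j
  1-simplices (30): ab, ae, af, ag, ah, ai, aj, bc, bd, be, bf, bh, cd, ce, cf, ch, ci, de, df, dh, dj, eg, ei, fi, fj, gi, gj, hi, hj, ij
  2-simplices (20): abe, abf, aeg, afi, agj, ahi, ahj, bcf, bch, bde, bdh, cde, cdf, cei, chi, dfj, dhj, egi, fij, gij

Hence C_0 ≅ Z^10, C_1 ≅ Z^30, C_2 ≅ Z^20.

∂_1: C_1 → C_0 maps an edge to its endpoints' difference, ∂[p,q] = q − p. For instance
  ∂cd = d − c.
As a 10×30 matrix over Z this has rank 9, with invariant factors (1,1,1,1,1,1,1,1,1).

Boundary ∂_2: C_2 → C_1 acts by ∂[p,q,r] = [q,r] − [p,r] + [p,q]. For instance
  ∂agj = gj − aj + ag,
  ∂afi = fi − ai + af.
The resulting 30×20 matrix has rank 20, and its Smith normal form has invariant factors (1,1,1,1,1,1,1,1,1,1,1,1,1,1,1,1,1,1,1,2).

Reading off H_k = ker ∂_k / im ∂_{k+1}:

  H_0: rank C_0 − rank ∂_1 = 10 − 9 = 1, and the invariant factors of ∂_1 are all 1, so H_0 ≅ Z.
  H_1: rank ker ∂_1 − rank ∂_2 = (30 − 9) − 20 = 1, and ∂_2 has invariant factor 2 > 1, so H_1 ≅ Z × Z/2.
  H_2: rank ker ∂_2 − rank ∂_3 = (20 − 20) − 0 = 0, and there is no ∂_3, so H_2 ≅ 0.

(K is a triangulation of the Klein bottle.)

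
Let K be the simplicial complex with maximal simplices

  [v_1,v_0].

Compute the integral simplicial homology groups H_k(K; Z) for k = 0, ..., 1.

H_0 ≅ Z,  H_1 = 0.

We work with the vertex ordering v_0 < v_1. The simplices of K, each written with vertices in increasing order, are:

  0-simplices (2): [v_0], [v_1]
  1-simplices (1): [v_0,v_1]

Hence C_0 ≅ Z^2, C_1 ≅ Z^1.

Boundary ∂_1: C_1 → C_0 maps an edge to its endpoints' difference, ∂[p,q] = q − p.
This gives a 2×1 integer matrix of rank 1; reducing to Smith normal form yields diagonal entries (1).

Now H_k = ker ∂_k / im ∂_{k+1}, so:

  H_0: rank C_0 − rank ∂_1 = 2 − 1 = 1, and the invariant factors of ∂_1 are all 1, so H_0 ≅ Z.
  H_1: rank ker ∂_1 − rank ∂_2 = (1 − 1) − 0 = 0, and there is no ∂_2, so H_1 ≅ 0.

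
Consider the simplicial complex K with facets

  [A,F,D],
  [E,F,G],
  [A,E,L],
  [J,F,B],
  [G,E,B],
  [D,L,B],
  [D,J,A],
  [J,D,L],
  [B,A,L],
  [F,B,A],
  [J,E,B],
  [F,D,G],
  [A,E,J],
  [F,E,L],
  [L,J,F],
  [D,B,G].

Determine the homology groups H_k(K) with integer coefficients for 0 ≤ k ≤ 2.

Order the vertices as A < B < D < E < F < G < J < L. Listing each simplex with vertices in this order, K has dimension 2 with simplices:

  0-simplices (8): A, B, D, E, F, G, J, L
  1-simplices (24): AB, AD, AE, AF, AJ, AL, BD, BE, BF, BG, BJ, BL, DF, DG, DJ, DL, EF, EG, EJ, EL, FG, FJ, FL, JL
  2-simplices (16): ABF, ABL, ADF, ADJ, AEJ, AEL, BDG, BDL, BEG, BEJ, BFJ, DFG, DJL, EFG, EFL, FJL

so the chain groups are C_0 ≅ Z^8, C_1 ≅ Z^24, C_2 ≅ Z^16.

The boundary map ∂_1: C_1 → C_0 sends each edge [p,q] (with p < q) to q − p. For instance
  ∂BG = G − B.
As a 8×24 matrix over Z this has rank 7, with invariant factors (1,1,1,1,1,1,1).

The boundary map ∂_2: C_2 → C_1 sends each 2-simplex [p,q,r] to [q,r] − [p,r] + [p,q]. For instance
  ∂EFL = FL − EL + EF,
  ∂BEG = EG − BG + BE.
The resulting 24×16 matrix has rank 15, and its Smith normal form has invariant factors (1,1,1,1,1,1,1,1,1,1,1,1,1,1,1).

Reading off H_k = ker ∂_k / im ∂_{k+1}:

  H_0: rank C_0 − rank ∂_1 = 8 − 7 = 1, and the invariant factors of ∂_1 are all 1, so H_0 = Z.
  H_1: rank ker ∂_1 − rank ∂_2 = (24 − 7) − 15 = 2, and the invariant factors of ∂_2 are all 1, so H_1 = Z^2.
  H_2: rank ker ∂_2 − rank ∂_3 = (16 − 15) − 0 = 1, and there is no ∂_3, so H_2 = Z.

As a check, the Euler characteristic is 8 − 24 + 16 = 0, which agrees with 1 − 2 + 1 = 0.
(K is a triangulation of the torus T^2.)

H_0 ≅ Z,  H_1 ≅ Z^2,  H_2 ≅ Z.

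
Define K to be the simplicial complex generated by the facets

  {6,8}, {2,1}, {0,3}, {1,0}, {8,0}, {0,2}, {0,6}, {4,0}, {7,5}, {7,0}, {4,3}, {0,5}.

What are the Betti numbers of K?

b_0 = 1, b_1 = 4.

Take the total order 0 < 1 < 2 < 3 < 4 < 5 < 6 < 7 < 8 on the vertex set. Then K (dimension 1) consists of the simplices:

  0-simplices (9): [0], [1], [2], [3], [4], [5], [6], [7], [8]
  1-simplices (12): [0,1], [0,2], [0,3], [0,4], [0,5], [0,6], [0,7], [0,8], [1,2], [3,4], [5,7], [6,8]

Hence C_0 ≅ Z^9, C_1 ≅ Z^12.

Boundary ∂_1: C_1 → C_0 is given by ∂[p,q] = [q] − [p].
The resulting 9×12 matrix has rank 8, and its Smith normal form has invariant factors (1,1,1,1,1,1,1,1).

Computing H_k = (kernel of ∂_k) / (image of ∂_{k+1}):

  H_0: rank C_0 − rank ∂_1 = 9 − 8 = 1, and the invariant factors of ∂_1 are all 1, so H_0 = Z.
  H_1: rank ker ∂_1 − rank ∂_2 = (12 − 8) − 0 = 4, and there is no ∂_2, so H_1 = Z^4.

As a check, the Euler characteristic is 9 − 12 = -3, which agrees with 1 − 4 = -3.

Hence the Betti numbers are b_0 = 1, b_1 = 4.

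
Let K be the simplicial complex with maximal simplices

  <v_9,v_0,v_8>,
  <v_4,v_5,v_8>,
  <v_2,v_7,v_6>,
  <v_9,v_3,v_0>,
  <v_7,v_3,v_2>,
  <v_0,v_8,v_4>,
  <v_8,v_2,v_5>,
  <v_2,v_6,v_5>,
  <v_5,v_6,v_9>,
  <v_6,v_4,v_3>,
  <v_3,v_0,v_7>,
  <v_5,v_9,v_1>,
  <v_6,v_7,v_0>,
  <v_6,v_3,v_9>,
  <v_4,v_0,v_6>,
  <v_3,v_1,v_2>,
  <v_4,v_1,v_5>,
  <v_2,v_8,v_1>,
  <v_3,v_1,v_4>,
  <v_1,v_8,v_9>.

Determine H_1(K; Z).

H_1 = Z × Z/2.

Order the vertices as v_0 < v_1 < v_2 < v_3 < v_4 < v_5 < v_6 < v_7 < v_8 < v_9. Listing each simplex with vertices in this order, K has dimension 2 with simplices:

  0-simplices (10): [v_0], [v_1], [v_2], [v_3], [v_4], [v_5], [v_6], [v_7], [v_8], [v_9]
  1-simplices (30): (30 of them)
  2-simplices (20): (20 of them)

giving chain groups C_0 ≅ Z^10, C_1 ≅ Z^30, C_2 ≅ Z^20.

Boundary ∂_1: C_1 → C_0 maps an edge to its endpoints' difference, ∂[p,q] = q − p. For instance
  ∂[v_5,v_8] = [v_8] − [v_5].
The resulting 10×30 matrix has rank 9, and its Smith normal form has invariant factors (1,1,1,1,1,1,1,1,1).

∂_2: C_2 → C_1 maps a triangle to the signed sum of its edges. For instance
  ∂[v_1,v_2,v_8] = [v_2,v_8] − [v_1,v_8] + [v_1,v_2],
  ∂[v_3,v_6,v_9] = [v_6,v_9] − [v_3,v_9] + [v_3,v_6].
The resulting 30×20 matrix has rank 20, and its Smith normal form has invariant factors (1,1,1,1,1,1,1,1,1,1,1,1,1,1,1,1,1,1,1,2).

From H_k ≅ ker(∂_k) / im(∂_{k+1}) we obtain:

  H_1: rank ker ∂_1 − rank ∂_2 = (30 − 9) − 20 = 1, and ∂_2 has invariant factor 2 > 1, so H_1 = Z × Z/2.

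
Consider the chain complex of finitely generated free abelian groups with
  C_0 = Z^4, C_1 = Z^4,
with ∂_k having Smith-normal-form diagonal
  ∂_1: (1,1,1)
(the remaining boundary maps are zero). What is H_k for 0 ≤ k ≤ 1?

H_0 = Z,  H_1 = Z.

H_0: b_0 = 4 − 0 − 3 = 1; torsion from ∂_1 factors > 1: none. So H_0 = Z.
H_1: b_1 = 4 − 3 − 0 = 1; torsion from ∂_2 factors > 1: none. So H_1 = Z.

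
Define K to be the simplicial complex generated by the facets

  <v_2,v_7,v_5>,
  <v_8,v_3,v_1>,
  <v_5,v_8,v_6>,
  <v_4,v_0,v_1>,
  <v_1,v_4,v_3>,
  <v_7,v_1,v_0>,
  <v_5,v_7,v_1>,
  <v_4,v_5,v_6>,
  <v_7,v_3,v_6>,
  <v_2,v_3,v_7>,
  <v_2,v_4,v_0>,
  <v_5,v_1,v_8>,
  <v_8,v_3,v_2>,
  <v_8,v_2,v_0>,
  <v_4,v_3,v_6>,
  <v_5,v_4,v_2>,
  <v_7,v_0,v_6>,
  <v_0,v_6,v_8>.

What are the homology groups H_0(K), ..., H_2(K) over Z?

We work with the vertex ordering v_0 < v_1 < v_2 < v_3 < v_4 < v_5 < v_6 < v_7 < v_8. The simplices of K, each written with vertices in increasing order, are:

  0-simplices (9): [v_0], [v_1], [v_2], [v_3], [v_4], [v_5], [v_6], [v_7], [v_8]
  1-simplices (27): (27 of them)
  2-simplices (18): (18 of them)

Hence C_0 ≅ Z^9, C_1 ≅ Z^27, C_2 ≅ Z^18.

Boundary ∂_1: C_1 → C_0 sends each edge [p,q] (with p < q) to q − p. For instance
  ∂[v_1,v_8] = [v_8] − [v_1].
As a 9×27 matrix over Z this has rank 8, with invariant factors (1,1,1,1,1,1,1,1).

The boundary map ∂_2: C_2 → C_1 acts by ∂[p,q,r] = [q,r] − [p,r] + [p,q]. For instance
  ∂[v_2,v_3,v_7] = [v_3,v_7] − [v_2,v_7] + [v_2,v_3],
  ∂[v_0,v_1,v_7] = [v_1,v_7] − [v_0,v_7] + [v_0,v_1].
This gives a 27×18 integer matrix of rank 17; reducing to Smith normal form yields diagonal entries (1,1,1,1,1,1,1,1,1,1,1,1,1,1,1,1,1).

From H_k ≅ ker(∂_k) / im(∂_{k+1}) we obtain:

  H_0: rank C_0 − rank ∂_1 = 9 − 8 = 1, and the invariant factors of ∂_1 are all 1, so H_0 = Z.
  H_1: rank ker ∂_1 − rank ∂_2 = (27 − 8) − 17 = 2, and the invariant factors of ∂_2 are all 1, so H_1 = Z^2.
  H_2: rank ker ∂_2 − rank ∂_3 = (18 − 17) − 0 = 1, and there is no ∂_3, so H_2 = Z.

As a check, the Euler characteristic is 9 − 27 + 18 = 0, which agrees with 1 − 2 + 1 = 0.

H_0 ≅ Z,  H_1 ≅ Z^2,  H_2 ≅ Z.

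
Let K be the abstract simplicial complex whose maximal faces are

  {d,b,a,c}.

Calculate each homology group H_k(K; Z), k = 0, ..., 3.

K has 4 vertices, 6 edges, 4 triangles, 1 3-simplex.
rank ∂_0 = 0, rank ∂_1 = 3 ⇒ b_0 = 4 − 0 − 3 = 1; all invariant factors of ∂_1 are 1 so no torsion. So H_0 = Z.
rank ∂_1 = 3, rank ∂_2 = 3 ⇒ b_1 = 6 − 3 − 3 = 0; all invariant factors of ∂_2 are 1 so no torsion. So H_1 = 0.
rank ∂_2 = 3, rank ∂_3 = 1 ⇒ b_2 = 4 − 3 − 1 = 0; all invariant factors of ∂_3 are 1 so no torsion. So H_2 = 0.
rank ∂_3 = 1, rank ∂_4 = 0 ⇒ b_3 = 1 − 1 − 0 = 0. So H_3 = 0.

H_0 = Z,  H_1 = 0,  H_2 = 0,  H_3 = 0.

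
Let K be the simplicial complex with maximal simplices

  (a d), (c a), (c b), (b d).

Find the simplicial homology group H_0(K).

H_0 = Z.

Order the vertices as a < b < c < d. Listing each simplex with vertices in this order, K has dimension 1 with simplices:

  0-simplices (4): a, b, c, d
  1-simplices (4): ac, ad, bc, bd

so the chain groups are C_0 ≅ Z^4, C_1 ≅ Z^4.

The boundary map ∂_1: C_1 → C_0 is given by ∂[p,q] = [q] − [p].
As a 4×4 matrix over Z this has rank 3, with invariant factors (1,1,1).

From H_k ≅ ker(∂_k) / im(∂_{k+1}) we obtain:

  H_0: rank C_0 − rank ∂_1 = 4 − 3 = 1, and the invariant factors of ∂_1 are all 1, so H_0 = Z.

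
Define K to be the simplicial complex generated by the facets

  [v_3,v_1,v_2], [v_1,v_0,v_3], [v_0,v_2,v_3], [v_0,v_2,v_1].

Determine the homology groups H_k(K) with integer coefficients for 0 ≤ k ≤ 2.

We work with the vertex ordering v_0 < v_1 < v_2 < v_3. The simplices of K, each written with vertices in increasing order, are:

  0-simplices (4): [v_0], [v_1], [v_2], [v_3]
  1-simplices (6): [v_0,v_1], [v_0,v_2], [v_0,v_3], [v_1,v_2], [v_1,v_3], [v_2,v_3]
  2-simplices (4): [v_0,v_1,v_2], [v_0,v_1,v_3], [v_0,v_2,v_3], [v_1,v_2,v_3]

so the chain groups are C_0 ≅ Z^4, C_1 ≅ Z^6, C_2 ≅ Z^4.

The boundary map ∂_1: C_1 → C_0 is given by ∂[p,q] = [q] − [p]. For instance
  ∂[v_1,v_3] = [v_3] − [v_1].
The resulting 4×6 matrix has rank 3, and its Smith normal form has invariant factors (1,1,1).

Boundary ∂_2: C_2 → C_1 maps a triangle to the signed sum of its edges. For instance
  ∂[v_1,v_2,v_3] = [v_2,v_3] − [v_1,v_3] + [v_1,v_2],
  ∂[v_0,v_1,v_3] = [v_1,v_3] − [v_0,v_3] + [v_0,v_1].
The resulting 6×4 matrix has rank 3, and its Smith normal form has invariant factors (1,1,1).

From H_k ≅ ker(∂_k) / im(∂_{k+1}) we obtain:

  H_0: rank C_0 − rank ∂_1 = 4 − 3 = 1, and the invariant factors of ∂_1 are all 1, so H_0 ≅ Z.
  H_1: rank ker ∂_1 − rank ∂_2 = (6 − 3) − 3 = 0, and the invariant factors of ∂_2 are all 1, so H_1 ≅ 0.
  H_2: rank ker ∂_2 − rank ∂_3 = (4 − 3) − 0 = 1, and there is no ∂_3, so H_2 ≅ Z.

As a check, the Euler characteristic is 4 − 6 + 4 = 2, which agrees with 1 − 0 + 1 = 2.

H_0 = Z,  H_1 = 0,  H_2 = Z.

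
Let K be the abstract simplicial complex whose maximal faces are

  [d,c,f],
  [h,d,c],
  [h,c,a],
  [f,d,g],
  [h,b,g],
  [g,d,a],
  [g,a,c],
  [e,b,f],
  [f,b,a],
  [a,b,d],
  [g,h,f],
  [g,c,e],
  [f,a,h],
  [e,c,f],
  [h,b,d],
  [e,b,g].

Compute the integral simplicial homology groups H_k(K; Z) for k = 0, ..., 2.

H_0 = Z,  H_1 = Z^2,  H_2 = Z.

Order the vertices as a < b < c < d < e < f < g < h. Listing each simplex with vertices in this order, K has dimension 2 with simplices:

  0-simplices (8): a, b, c, d, e, f, g, h
  1-simplices (24): ab, ac, ad, af, ag, ah, bd, be, bf, bg, bh, cd, ce, cf, cg, ch, df, dg, dh, ef, eg, fg, fh, gh
  2-simplices (16): abd, abf, acg, ach, adg, afh, bdh, bef, beg, bgh, cdf, cdh, cef, ceg, dfg, fgh

giving chain groups C_0 ≅ Z^8, C_1 ≅ Z^24, C_2 ≅ Z^16.

The boundary map ∂_1: C_1 → C_0 maps an edge to its endpoints' difference, ∂[p,q] = q − p. For instance
  ∂bg = g − b.
As a 8×24 matrix over Z this has rank 7, with invariant factors (1,1,1,1,1,1,1).

∂_2: C_2 → C_1 acts by ∂[p,q,r] = [q,r] − [p,r] + [p,q]. For instance
  ∂bef = ef − bf + be,
  ∂acg = cg − ag + ac.
This gives a 24×16 integer matrix of rank 15; reducing to Smith normal form yields diagonal entries (1,1,1,1,1,1,1,1,1,1,1,1,1,1,1).

Reading off H_k = ker ∂_k / im ∂_{k+1}:

  H_0: rank C_0 − rank ∂_1 = 8 − 7 = 1, and the invariant factors of ∂_1 are all 1, so H_0 = Z.
  H_1: rank ker ∂_1 − rank ∂_2 = (24 − 7) − 15 = 2, and the invariant factors of ∂_2 are all 1, so H_1 = Z^2.
  H_2: rank ker ∂_2 − rank ∂_3 = (16 − 15) − 0 = 1, and there is no ∂_3, so H_2 = Z.

As a check, the Euler characteristic is 8 − 24 + 16 = 0, which agrees with 1 − 2 + 1 = 0.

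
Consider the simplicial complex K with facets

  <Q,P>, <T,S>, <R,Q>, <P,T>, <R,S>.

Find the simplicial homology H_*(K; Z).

K has 5 vertices, 5 edges.
rank ∂_0 = 0, rank ∂_1 = 4 ⇒ b_0 = 5 − 0 − 4 = 1; all invariant factors of ∂_1 are 1 so no torsion. So H_0 = Z.
rank ∂_1 = 4, rank ∂_2 = 0 ⇒ b_1 = 5 − 4 − 0 = 1. So H_1 = Z.

H_0 = Z,  H_1 = Z.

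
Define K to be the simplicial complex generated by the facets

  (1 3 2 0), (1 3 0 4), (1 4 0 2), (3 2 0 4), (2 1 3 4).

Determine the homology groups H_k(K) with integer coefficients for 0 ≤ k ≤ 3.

H_0 ≅ Z,  H_1 = 0,  H_2 = 0,  H_3 ≅ Z.

We work with the vertex ordering 0 < 1 < 2 < 3 < 4. The simplices of K, each written with vertices in increasing order, are:

  0-simplices (5): [0], [1], [2], [3], [4]
  1-simplices (10): [0,1], [0,2], [0,3], [0,4], [1,2], [1,3], [1,4], [2,3], [2,4], [3,4]
  2-simplices (10): [0,1,2], [0,1,3], [0,1,4], [0,2,3], [0,2,4], [0,3,4], [1,2,3], [1,2,4], [1,3,4], [2,3,4]
  3-simplices (5): [0,1,2,3], [0,1,2,4], [0,1,3,4], [0,2,3,4], [1,2,3,4]

Hence C_0 ≅ Z^5, C_1 ≅ Z^10, C_2 ≅ Z^10, C_3 ≅ Z^5.

The boundary map ∂_1: C_1 → C_0 maps an edge to its endpoints' difference, ∂[p,q] = q − p. For instance
  ∂[0,3] = [3] − [0].
As a 5×10 matrix over Z this has rank 4, with invariant factors (1,1,1,1).

Boundary ∂_2: C_2 → C_1 sends each 2-simplex [p,q,r] to [q,r] − [p,r] + [p,q]. For instance
  ∂[0,3,4] = [3,4] − [0,4] + [0,3],
  ∂[2,3,4] = [3,4] − [2,4] + [2,3].
The resulting 10×10 matrix has rank 6, and its Smith normal form has invariant factors (1,1,1,1,1,1).

∂_3: C_3 → C_2 sends each 3-simplex σ to the alternating sum Σ_i (−1)^i (σ with its i-th vertex removed). For instance
  ∂[0,1,3,4] = [1,3,4] − [0,3,4] + [0,1,4] − [0,1,3],
  ∂[1,2,3,4] = [2,3,4] − [1,3,4] + [1,2,4] − [1,2,3].
The resulting 10×5 matrix has rank 4, and its Smith normal form has invariant factors (1,1,1,1).

Now H_k = ker ∂_k / im ∂_{k+1}, so:

  H_0: rank C_0 − rank ∂_1 = 5 − 4 = 1, and the invariant factors of ∂_1 are all 1, so H_0 ≅ Z.
  H_1: rank ker ∂_1 − rank ∂_2 = (10 − 4) − 6 = 0, and the invariant factors of ∂_2 are all 1, so H_1 ≅ 0.
  H_2: rank ker ∂_2 − rank ∂_3 = (10 − 6) − 4 = 0, and the invariant factors of ∂_3 are all 1, so H_2 ≅ 0.
  H_3: rank ker ∂_3 − rank ∂_4 = (5 − 4) − 0 = 1, and there is no ∂_4, so H_3 ≅ Z.

As a check, the Euler characteristic is 5 − 10 + 10 − 5 = 0, which agrees with 1 − 0 + 0 − 1 = 0.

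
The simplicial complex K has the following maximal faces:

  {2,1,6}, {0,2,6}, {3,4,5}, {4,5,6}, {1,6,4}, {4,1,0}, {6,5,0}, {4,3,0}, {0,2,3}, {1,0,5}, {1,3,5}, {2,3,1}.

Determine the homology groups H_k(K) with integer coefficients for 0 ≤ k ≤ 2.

H_0 ≅ Z,  H_1 ≅ Z_2,  H_2 = 0.

We work with the vertex ordering 0 < 1 < 2 < 3 < 4 < 5 < 6. The simplices of K, each written with vertices in increasing order, are:

  0-simplices (7): [0], [1], [2], [3], [4], [5], [6]
  1-simplices (18): [0,1], [0,2], [0,3], [0,4], [0,5], [0,6], [1,2], [1,3], [1,4], [1,5], [1,6], [2,3], [2,6], [3,4], [3,5], [4,5], [4,6], [5,6]
  2-simplices (12): [0,1,4], [0,1,5], [0,2,3], [0,2,6], [0,3,4], [0,5,6], [1,2,3], [1,2,6], [1,3,5], [1,4,6], [3,4,5], [4,5,6]

giving chain groups C_0 ≅ Z^7, C_1 ≅ Z^18, C_2 ≅ Z^12.

∂_1: C_1 → C_0 maps an edge to its endpoints' difference, ∂[p,q] = q − p.
The resulting 7×18 matrix has rank 6, and its Smith normal form has invariant factors (1,1,1,1,1,1).

The boundary map ∂_2: C_2 → C_1 maps a triangle to the signed sum of its edges. For instance
  ∂[4,5,6] = [5,6] − [4,6] + [4,5],
  ∂[0,5,6] = [5,6] − [0,6] + [0,5].
The resulting 18×12 matrix has rank 12, and its Smith normal form has invariant factors (1,1,1,1,1,1,1,1,1,1,1,2).

Now H_k = ker ∂_k / im ∂_{k+1}, so:

  H_0: rank C_0 − rank ∂_1 = 7 − 6 = 1, and the invariant factors of ∂_1 are all 1, so H_0 = Z.
  H_1: rank ker ∂_1 − rank ∂_2 = (18 − 6) − 12 = 0, and ∂_2 has invariant factor 2 > 1, so H_1 = Z_2.
  H_2: rank ker ∂_2 − rank ∂_3 = (12 − 12) − 0 = 0, and there is no ∂_3, so H_2 = 0.

(K is a triangulation of the real projective plane RP^2.)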